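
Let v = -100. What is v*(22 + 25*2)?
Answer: -7200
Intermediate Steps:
v*(22 + 25*2) = -100*(22 + 25*2) = -100*(22 + 50) = -100*72 = -7200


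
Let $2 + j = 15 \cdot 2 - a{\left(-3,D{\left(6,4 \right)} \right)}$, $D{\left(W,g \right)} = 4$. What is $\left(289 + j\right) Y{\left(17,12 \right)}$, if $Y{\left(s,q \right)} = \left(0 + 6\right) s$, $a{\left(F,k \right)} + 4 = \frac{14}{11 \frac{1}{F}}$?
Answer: $\frac{364446}{11} \approx 33131.0$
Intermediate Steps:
$a{\left(F,k \right)} = -4 + \frac{14 F}{11}$ ($a{\left(F,k \right)} = -4 + \frac{14}{11 \frac{1}{F}} = -4 + 14 \frac{F}{11} = -4 + \frac{14 F}{11}$)
$Y{\left(s,q \right)} = 6 s$
$j = \frac{394}{11}$ ($j = -2 + \left(15 \cdot 2 - \left(-4 + \frac{14}{11} \left(-3\right)\right)\right) = -2 + \left(30 - \left(-4 - \frac{42}{11}\right)\right) = -2 + \left(30 - - \frac{86}{11}\right) = -2 + \left(30 + \frac{86}{11}\right) = -2 + \frac{416}{11} = \frac{394}{11} \approx 35.818$)
$\left(289 + j\right) Y{\left(17,12 \right)} = \left(289 + \frac{394}{11}\right) 6 \cdot 17 = \frac{3573}{11} \cdot 102 = \frac{364446}{11}$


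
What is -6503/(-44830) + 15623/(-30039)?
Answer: -29707969/79214610 ≈ -0.37503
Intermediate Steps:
-6503/(-44830) + 15623/(-30039) = -6503*(-1/44830) + 15623*(-1/30039) = 6503/44830 - 919/1767 = -29707969/79214610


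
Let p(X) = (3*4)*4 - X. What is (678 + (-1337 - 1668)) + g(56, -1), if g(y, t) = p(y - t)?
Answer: -2336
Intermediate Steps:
p(X) = 48 - X (p(X) = 12*4 - X = 48 - X)
g(y, t) = 48 + t - y (g(y, t) = 48 - (y - t) = 48 + (t - y) = 48 + t - y)
(678 + (-1337 - 1668)) + g(56, -1) = (678 + (-1337 - 1668)) + (48 - 1 - 1*56) = (678 - 3005) + (48 - 1 - 56) = -2327 - 9 = -2336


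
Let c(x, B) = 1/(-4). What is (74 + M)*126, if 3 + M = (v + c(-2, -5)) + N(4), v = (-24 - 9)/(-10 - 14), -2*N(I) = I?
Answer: 35343/4 ≈ 8835.8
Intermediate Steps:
c(x, B) = -¼
N(I) = -I/2
v = 11/8 (v = -33/(-24) = -33*(-1/24) = 11/8 ≈ 1.3750)
M = -31/8 (M = -3 + ((11/8 - ¼) - ½*4) = -3 + (9/8 - 2) = -3 - 7/8 = -31/8 ≈ -3.8750)
(74 + M)*126 = (74 - 31/8)*126 = (561/8)*126 = 35343/4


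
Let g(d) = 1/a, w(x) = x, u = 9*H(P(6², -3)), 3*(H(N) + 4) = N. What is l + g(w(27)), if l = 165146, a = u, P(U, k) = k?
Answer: 7431569/45 ≈ 1.6515e+5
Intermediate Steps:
H(N) = -4 + N/3
u = -45 (u = 9*(-4 + (⅓)*(-3)) = 9*(-4 - 1) = 9*(-5) = -45)
a = -45
g(d) = -1/45 (g(d) = 1/(-45) = -1/45)
l + g(w(27)) = 165146 - 1/45 = 7431569/45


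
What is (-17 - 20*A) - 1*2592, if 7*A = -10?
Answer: -18063/7 ≈ -2580.4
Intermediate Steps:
A = -10/7 (A = (⅐)*(-10) = -10/7 ≈ -1.4286)
(-17 - 20*A) - 1*2592 = (-17 - 20*(-10/7)) - 1*2592 = (-17 + 200/7) - 2592 = 81/7 - 2592 = -18063/7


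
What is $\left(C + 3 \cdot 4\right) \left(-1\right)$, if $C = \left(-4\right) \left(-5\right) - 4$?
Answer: $-28$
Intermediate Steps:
$C = 16$ ($C = 20 - 4 = 16$)
$\left(C + 3 \cdot 4\right) \left(-1\right) = \left(16 + 3 \cdot 4\right) \left(-1\right) = \left(16 + 12\right) \left(-1\right) = 28 \left(-1\right) = -28$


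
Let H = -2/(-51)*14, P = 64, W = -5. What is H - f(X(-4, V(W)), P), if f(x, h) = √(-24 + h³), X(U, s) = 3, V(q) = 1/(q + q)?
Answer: 28/51 - 2*√65530 ≈ -511.43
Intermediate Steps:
V(q) = 1/(2*q)
H = 28/51 (H = -2*(-1/51)*14 = (2/51)*14 = 28/51 ≈ 0.54902)
H - f(X(-4, V(W)), P) = 28/51 - √(-24 + 64³) = 28/51 - √(-24 + 262144) = 28/51 - √262120 = 28/51 - 2*√65530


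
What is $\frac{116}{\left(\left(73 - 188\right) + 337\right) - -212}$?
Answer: $\frac{58}{217} \approx 0.26728$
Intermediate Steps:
$\frac{116}{\left(\left(73 - 188\right) + 337\right) - -212} = \frac{116}{\left(-115 + 337\right) + 212} = \frac{116}{222 + 212} = \frac{116}{434} = 116 \cdot \frac{1}{434} = \frac{58}{217}$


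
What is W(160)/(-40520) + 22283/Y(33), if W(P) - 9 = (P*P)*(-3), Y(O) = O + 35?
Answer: 227032237/688840 ≈ 329.59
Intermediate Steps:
Y(O) = 35 + O
W(P) = 9 - 3*P**2 (W(P) = 9 + (P*P)*(-3) = 9 + P**2*(-3) = 9 - 3*P**2)
W(160)/(-40520) + 22283/Y(33) = (9 - 3*160**2)/(-40520) + 22283/(35 + 33) = (9 - 3*25600)*(-1/40520) + 22283/68 = (9 - 76800)*(-1/40520) + 22283*(1/68) = -76791*(-1/40520) + 22283/68 = 76791/40520 + 22283/68 = 227032237/688840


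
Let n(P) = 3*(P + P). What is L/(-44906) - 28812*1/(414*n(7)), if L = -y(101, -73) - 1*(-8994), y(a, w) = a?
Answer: -17243609/9295542 ≈ -1.8550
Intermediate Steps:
L = 8893 (L = -1*101 - 1*(-8994) = -101 + 8994 = 8893)
n(P) = 6*P (n(P) = 3*(2*P) = 6*P)
L/(-44906) - 28812*1/(414*n(7)) = 8893/(-44906) - 28812/((-18*(-23))*(6*7)) = 8893*(-1/44906) - 28812/(414*42) = -8893/44906 - 28812/17388 = -8893/44906 - 28812*1/17388 = -8893/44906 - 343/207 = -17243609/9295542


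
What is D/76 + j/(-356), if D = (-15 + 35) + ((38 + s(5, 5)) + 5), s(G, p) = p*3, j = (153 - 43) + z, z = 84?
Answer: 814/1691 ≈ 0.48137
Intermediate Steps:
j = 194 (j = (153 - 43) + 84 = 110 + 84 = 194)
s(G, p) = 3*p
D = 78 (D = (-15 + 35) + ((38 + 3*5) + 5) = 20 + ((38 + 15) + 5) = 20 + (53 + 5) = 20 + 58 = 78)
D/76 + j/(-356) = 78/76 + 194/(-356) = 78*(1/76) + 194*(-1/356) = 39/38 - 97/178 = 814/1691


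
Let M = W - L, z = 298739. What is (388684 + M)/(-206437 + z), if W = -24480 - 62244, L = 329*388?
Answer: 87154/46151 ≈ 1.8885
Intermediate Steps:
L = 127652
W = -86724
M = -214376 (M = -86724 - 1*127652 = -86724 - 127652 = -214376)
(388684 + M)/(-206437 + z) = (388684 - 214376)/(-206437 + 298739) = 174308/92302 = 174308*(1/92302) = 87154/46151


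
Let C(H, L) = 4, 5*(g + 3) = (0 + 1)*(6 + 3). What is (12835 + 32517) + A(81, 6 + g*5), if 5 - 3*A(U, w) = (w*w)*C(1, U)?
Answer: 136061/3 ≈ 45354.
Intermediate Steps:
g = -6/5 (g = -3 + ((0 + 1)*(6 + 3))/5 = -3 + (1*9)/5 = -3 + (⅕)*9 = -3 + 9/5 = -6/5 ≈ -1.2000)
A(U, w) = 5/3 - 4*w²/3 (A(U, w) = 5/3 - w*w*4/3 = 5/3 - w²*4/3 = 5/3 - 4*w²/3)
(12835 + 32517) + A(81, 6 + g*5) = (12835 + 32517) + (5/3 - 4*(6 - 6/5*5)²/3) = 45352 + (5/3 - 4*(6 - 6)²/3) = 45352 + (5/3 - 4/3*0²) = 45352 + (5/3 - 4/3*0) = 45352 + (5/3 + 0) = 45352 + 5/3 = 136061/3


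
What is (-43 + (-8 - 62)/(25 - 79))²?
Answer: 1267876/729 ≈ 1739.2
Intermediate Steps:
(-43 + (-8 - 62)/(25 - 79))² = (-43 - 70/(-54))² = (-43 - 70*(-1/54))² = (-43 + 35/27)² = (-1126/27)² = 1267876/729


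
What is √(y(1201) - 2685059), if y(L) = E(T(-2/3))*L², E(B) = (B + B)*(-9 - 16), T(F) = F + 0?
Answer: √408554769/3 ≈ 6737.6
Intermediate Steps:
T(F) = F
E(B) = -50*B (E(B) = (2*B)*(-25) = -50*B)
y(L) = 100*L²/3 (y(L) = (-(-100)/3)*L² = (-50*(-⅔))*L² = 100*L²/3)
√(y(1201) - 2685059) = √((100/3)*1201² - 2685059) = √((100/3)*1442401 - 2685059) = √(144240100/3 - 2685059) = √(136184923/3) = √408554769/3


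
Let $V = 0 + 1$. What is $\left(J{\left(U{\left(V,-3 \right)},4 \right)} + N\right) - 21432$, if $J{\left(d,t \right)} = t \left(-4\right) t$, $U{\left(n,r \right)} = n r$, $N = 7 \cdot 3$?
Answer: $-21475$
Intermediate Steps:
$N = 21$
$V = 1$
$J{\left(d,t \right)} = - 4 t^{2}$ ($J{\left(d,t \right)} = - 4 t t = - 4 t^{2}$)
$\left(J{\left(U{\left(V,-3 \right)},4 \right)} + N\right) - 21432 = \left(- 4 \cdot 4^{2} + 21\right) - 21432 = \left(\left(-4\right) 16 + 21\right) - 21432 = \left(-64 + 21\right) - 21432 = -43 - 21432 = -21475$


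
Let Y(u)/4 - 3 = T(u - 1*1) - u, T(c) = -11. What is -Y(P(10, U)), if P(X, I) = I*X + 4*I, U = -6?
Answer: -304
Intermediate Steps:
P(X, I) = 4*I + I*X
Y(u) = -32 - 4*u (Y(u) = 12 + 4*(-11 - u) = 12 + (-44 - 4*u) = -32 - 4*u)
-Y(P(10, U)) = -(-32 - (-24)*(4 + 10)) = -(-32 - (-24)*14) = -(-32 - 4*(-84)) = -(-32 + 336) = -1*304 = -304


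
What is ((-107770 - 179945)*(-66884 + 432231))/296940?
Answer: -7007720807/19796 ≈ -3.5400e+5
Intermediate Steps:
((-107770 - 179945)*(-66884 + 432231))/296940 = -287715*365347*(1/296940) = -105115812105*1/296940 = -7007720807/19796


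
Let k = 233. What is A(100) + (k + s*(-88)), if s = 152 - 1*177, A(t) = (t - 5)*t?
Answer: 11933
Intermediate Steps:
A(t) = t*(-5 + t) (A(t) = (-5 + t)*t = t*(-5 + t))
s = -25 (s = 152 - 177 = -25)
A(100) + (k + s*(-88)) = 100*(-5 + 100) + (233 - 25*(-88)) = 100*95 + (233 + 2200) = 9500 + 2433 = 11933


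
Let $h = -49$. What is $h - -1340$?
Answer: $1291$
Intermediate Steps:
$h - -1340 = -49 - -1340 = -49 + 1340 = 1291$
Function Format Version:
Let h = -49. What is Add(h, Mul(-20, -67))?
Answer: 1291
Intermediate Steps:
Add(h, Mul(-20, -67)) = Add(-49, Mul(-20, -67)) = Add(-49, 1340) = 1291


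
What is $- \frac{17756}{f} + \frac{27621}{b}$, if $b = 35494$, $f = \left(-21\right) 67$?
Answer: $\frac{669094211}{49940058} \approx 13.398$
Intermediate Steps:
$f = -1407$
$- \frac{17756}{f} + \frac{27621}{b} = - \frac{17756}{-1407} + \frac{27621}{35494} = \left(-17756\right) \left(- \frac{1}{1407}\right) + 27621 \cdot \frac{1}{35494} = \frac{17756}{1407} + \frac{27621}{35494} = \frac{669094211}{49940058}$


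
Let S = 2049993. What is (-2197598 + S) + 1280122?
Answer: 1132517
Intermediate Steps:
(-2197598 + S) + 1280122 = (-2197598 + 2049993) + 1280122 = -147605 + 1280122 = 1132517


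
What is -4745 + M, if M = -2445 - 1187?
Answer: -8377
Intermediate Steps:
M = -3632
-4745 + M = -4745 - 3632 = -8377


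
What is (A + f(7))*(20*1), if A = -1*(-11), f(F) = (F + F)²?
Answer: 4140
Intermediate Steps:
f(F) = 4*F² (f(F) = (2*F)² = 4*F²)
A = 11
(A + f(7))*(20*1) = (11 + 4*7²)*(20*1) = (11 + 4*49)*20 = (11 + 196)*20 = 207*20 = 4140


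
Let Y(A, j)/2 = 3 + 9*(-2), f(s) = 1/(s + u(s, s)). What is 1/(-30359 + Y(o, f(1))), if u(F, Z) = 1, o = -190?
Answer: -1/30389 ≈ -3.2907e-5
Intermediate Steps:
f(s) = 1/(1 + s) (f(s) = 1/(s + 1) = 1/(1 + s))
Y(A, j) = -30 (Y(A, j) = 2*(3 + 9*(-2)) = 2*(3 - 18) = 2*(-15) = -30)
1/(-30359 + Y(o, f(1))) = 1/(-30359 - 30) = 1/(-30389) = -1/30389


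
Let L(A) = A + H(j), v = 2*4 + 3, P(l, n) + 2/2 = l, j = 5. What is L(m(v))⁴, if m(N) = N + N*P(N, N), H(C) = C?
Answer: 252047376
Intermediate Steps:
P(l, n) = -1 + l
v = 11 (v = 8 + 3 = 11)
m(N) = N + N*(-1 + N)
L(A) = 5 + A (L(A) = A + 5 = 5 + A)
L(m(v))⁴ = (5 + 11²)⁴ = (5 + 121)⁴ = 126⁴ = 252047376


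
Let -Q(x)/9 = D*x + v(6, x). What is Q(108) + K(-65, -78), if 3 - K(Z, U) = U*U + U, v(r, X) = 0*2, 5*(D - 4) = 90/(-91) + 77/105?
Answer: -22388949/2275 ≈ -9841.3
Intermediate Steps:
D = 26951/6825 (D = 4 + (90/(-91) + 77/105)/5 = 4 + (90*(-1/91) + 77*(1/105))/5 = 4 + (-90/91 + 11/15)/5 = 4 + (⅕)*(-349/1365) = 4 - 349/6825 = 26951/6825 ≈ 3.9489)
v(r, X) = 0
Q(x) = -80853*x/2275 (Q(x) = -9*(26951*x/6825 + 0) = -80853*x/2275)
K(Z, U) = 3 - U - U² (K(Z, U) = 3 - (U*U + U) = 3 - (U² + U) = 3 - (U + U²) = 3 + (-U - U²) = 3 - U - U²)
Q(108) + K(-65, -78) = -80853/2275*108 + (3 - 1*(-78) - 1*(-78)²) = -8732124/2275 + (3 + 78 - 1*6084) = -8732124/2275 + (3 + 78 - 6084) = -8732124/2275 - 6003 = -22388949/2275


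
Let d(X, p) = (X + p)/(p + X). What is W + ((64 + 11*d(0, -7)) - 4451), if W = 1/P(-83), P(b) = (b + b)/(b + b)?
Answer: -4375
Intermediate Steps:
d(X, p) = 1 (d(X, p) = (X + p)/(X + p) = 1)
P(b) = 1 (P(b) = (2*b)/((2*b)) = (2*b)*(1/(2*b)) = 1)
W = 1 (W = 1/1 = 1)
W + ((64 + 11*d(0, -7)) - 4451) = 1 + ((64 + 11*1) - 4451) = 1 + ((64 + 11) - 4451) = 1 + (75 - 4451) = 1 - 4376 = -4375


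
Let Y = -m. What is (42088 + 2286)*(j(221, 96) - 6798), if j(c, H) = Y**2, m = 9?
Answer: -298060158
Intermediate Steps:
Y = -9 (Y = -1*9 = -9)
j(c, H) = 81 (j(c, H) = (-9)**2 = 81)
(42088 + 2286)*(j(221, 96) - 6798) = (42088 + 2286)*(81 - 6798) = 44374*(-6717) = -298060158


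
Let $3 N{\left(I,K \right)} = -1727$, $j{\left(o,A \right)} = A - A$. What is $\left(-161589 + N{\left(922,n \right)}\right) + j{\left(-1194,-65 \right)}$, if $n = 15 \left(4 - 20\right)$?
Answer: $- \frac{486494}{3} \approx -1.6216 \cdot 10^{5}$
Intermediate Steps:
$n = -240$ ($n = 15 \left(-16\right) = -240$)
$j{\left(o,A \right)} = 0$
$N{\left(I,K \right)} = - \frac{1727}{3}$ ($N{\left(I,K \right)} = \frac{1}{3} \left(-1727\right) = - \frac{1727}{3}$)
$\left(-161589 + N{\left(922,n \right)}\right) + j{\left(-1194,-65 \right)} = \left(-161589 - \frac{1727}{3}\right) + 0 = - \frac{486494}{3} + 0 = - \frac{486494}{3}$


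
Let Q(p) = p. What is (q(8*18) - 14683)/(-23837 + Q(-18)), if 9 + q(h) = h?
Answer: 14548/23855 ≈ 0.60985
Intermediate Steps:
q(h) = -9 + h
(q(8*18) - 14683)/(-23837 + Q(-18)) = ((-9 + 8*18) - 14683)/(-23837 - 18) = ((-9 + 144) - 14683)/(-23855) = (135 - 14683)*(-1/23855) = -14548*(-1/23855) = 14548/23855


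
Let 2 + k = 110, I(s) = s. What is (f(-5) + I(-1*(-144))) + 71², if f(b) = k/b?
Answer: 25817/5 ≈ 5163.4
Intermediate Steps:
k = 108 (k = -2 + 110 = 108)
f(b) = 108/b
(f(-5) + I(-1*(-144))) + 71² = (108/(-5) - 1*(-144)) + 71² = (108*(-⅕) + 144) + 5041 = (-108/5 + 144) + 5041 = 612/5 + 5041 = 25817/5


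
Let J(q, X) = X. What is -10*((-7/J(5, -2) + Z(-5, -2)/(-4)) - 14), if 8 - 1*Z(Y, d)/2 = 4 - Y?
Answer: 100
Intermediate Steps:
Z(Y, d) = 8 + 2*Y (Z(Y, d) = 16 - 2*(4 - Y) = 16 + (-8 + 2*Y) = 8 + 2*Y)
-10*((-7/J(5, -2) + Z(-5, -2)/(-4)) - 14) = -10*((-7/(-2) + (8 + 2*(-5))/(-4)) - 14) = -10*((-7*(-½) + (8 - 10)*(-¼)) - 14) = -10*((7/2 - 2*(-¼)) - 14) = -10*((7/2 + ½) - 14) = -10*(4 - 14) = -10*(-10) = 100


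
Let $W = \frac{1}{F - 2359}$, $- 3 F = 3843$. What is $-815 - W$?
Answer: $- \frac{2966599}{3640} \approx -815.0$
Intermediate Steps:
$F = -1281$ ($F = \left(- \frac{1}{3}\right) 3843 = -1281$)
$W = - \frac{1}{3640}$ ($W = \frac{1}{-1281 - 2359} = \frac{1}{-3640} = - \frac{1}{3640} \approx -0.00027473$)
$-815 - W = -815 - - \frac{1}{3640} = -815 + \frac{1}{3640} = - \frac{2966599}{3640}$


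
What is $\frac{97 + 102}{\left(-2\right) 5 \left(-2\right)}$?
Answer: $\frac{199}{20} \approx 9.95$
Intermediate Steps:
$\frac{97 + 102}{\left(-2\right) 5 \left(-2\right)} = \frac{1}{\left(-10\right) \left(-2\right)} 199 = \frac{1}{20} \cdot 199 = \frac{199}{20}$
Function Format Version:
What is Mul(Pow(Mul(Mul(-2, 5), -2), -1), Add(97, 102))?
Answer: Rational(199, 20) ≈ 9.9500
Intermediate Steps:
Mul(Pow(Mul(Mul(-2, 5), -2), -1), Add(97, 102)) = Mul(Pow(Mul(-10, -2), -1), 199) = Mul(Pow(20, -1), 199) = Mul(Rational(1, 20), 199) = Rational(199, 20)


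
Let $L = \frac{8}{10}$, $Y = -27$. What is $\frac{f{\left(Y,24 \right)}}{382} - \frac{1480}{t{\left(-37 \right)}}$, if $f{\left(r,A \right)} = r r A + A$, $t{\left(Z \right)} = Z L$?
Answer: $\frac{18310}{191} \approx 95.864$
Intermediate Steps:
$L = \frac{4}{5}$ ($L = 8 \cdot \frac{1}{10} = \frac{4}{5} \approx 0.8$)
$t{\left(Z \right)} = \frac{4 Z}{5}$ ($t{\left(Z \right)} = Z \frac{4}{5} = \frac{4 Z}{5}$)
$f{\left(r,A \right)} = A + A r^{2}$ ($f{\left(r,A \right)} = r^{2} A + A = A r^{2} + A = A + A r^{2}$)
$\frac{f{\left(Y,24 \right)}}{382} - \frac{1480}{t{\left(-37 \right)}} = \frac{24 \left(1 + \left(-27\right)^{2}\right)}{382} - \frac{1480}{\frac{4}{5} \left(-37\right)} = 24 \left(1 + 729\right) \frac{1}{382} - \frac{1480}{- \frac{148}{5}} = 24 \cdot 730 \cdot \frac{1}{382} - -50 = 17520 \cdot \frac{1}{382} + 50 = \frac{8760}{191} + 50 = \frac{18310}{191}$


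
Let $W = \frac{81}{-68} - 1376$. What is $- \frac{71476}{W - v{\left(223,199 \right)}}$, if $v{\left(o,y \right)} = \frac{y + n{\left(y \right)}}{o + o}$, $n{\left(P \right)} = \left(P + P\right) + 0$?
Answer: $\frac{1083862064}{20904025} \approx 51.849$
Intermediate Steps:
$n{\left(P \right)} = 2 P$ ($n{\left(P \right)} = 2 P + 0 = 2 P$)
$W = - \frac{93649}{68}$ ($W = 81 \left(- \frac{1}{68}\right) - 1376 = - \frac{81}{68} - 1376 = - \frac{93649}{68} \approx -1377.2$)
$v{\left(o,y \right)} = \frac{3 y}{2 o}$ ($v{\left(o,y \right)} = \frac{y + 2 y}{o + o} = \frac{3 y}{2 o}$)
$- \frac{71476}{W - v{\left(223,199 \right)}} = - \frac{71476}{- \frac{93649}{68} - \frac{3}{2} \cdot 199 \cdot \frac{1}{223}} = - \frac{71476}{- \frac{93649}{68} - \frac{597}{446}} = - \frac{71476}{- \frac{20904025}{15164}} = \left(-71476\right) \left(- \frac{15164}{20904025}\right) = \frac{1083862064}{20904025}$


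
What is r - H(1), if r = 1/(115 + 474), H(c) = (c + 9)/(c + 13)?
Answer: -2938/4123 ≈ -0.71259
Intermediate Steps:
H(c) = (9 + c)/(13 + c)
r = 1/589 ≈ 0.0016978
r - H(1) = 1/589 - (9 + 1)/(13 + 1) = 1/589 - 10/14 = 1/589 - 1*5/7 = 1/589 - 5/7 = -2938/4123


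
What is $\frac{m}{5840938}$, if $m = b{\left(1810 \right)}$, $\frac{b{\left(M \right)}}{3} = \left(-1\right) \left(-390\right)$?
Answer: $\frac{585}{2920469} \approx 0.00020031$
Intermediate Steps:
$b{\left(M \right)} = 1170$ ($b{\left(M \right)} = 3 \left(\left(-1\right) \left(-390\right)\right) = 3 \cdot 390 = 1170$)
$m = 1170$
$\frac{m}{5840938} = \frac{1170}{5840938} = 1170 \cdot \frac{1}{5840938} = \frac{585}{2920469}$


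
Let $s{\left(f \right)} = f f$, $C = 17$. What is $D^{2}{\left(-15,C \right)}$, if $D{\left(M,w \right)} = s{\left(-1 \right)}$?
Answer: $1$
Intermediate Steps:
$s{\left(f \right)} = f^{2}$
$D{\left(M,w \right)} = 1$ ($D{\left(M,w \right)} = \left(-1\right)^{2} = 1$)
$D^{2}{\left(-15,C \right)} = 1^{2} = 1$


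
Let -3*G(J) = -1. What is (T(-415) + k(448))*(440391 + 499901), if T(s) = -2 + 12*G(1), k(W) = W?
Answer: 423131400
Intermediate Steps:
G(J) = ⅓ (G(J) = -⅓*(-1) = ⅓)
T(s) = 2 (T(s) = -2 + 12*(⅓) = -2 + 4 = 2)
(T(-415) + k(448))*(440391 + 499901) = (2 + 448)*(440391 + 499901) = 450*940292 = 423131400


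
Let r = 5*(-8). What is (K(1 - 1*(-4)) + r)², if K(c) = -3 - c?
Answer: 2304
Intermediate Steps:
r = -40
(K(1 - 1*(-4)) + r)² = ((-3 - (1 - 1*(-4))) - 40)² = ((-3 - (1 + 4)) - 40)² = ((-3 - 1*5) - 40)² = ((-3 - 5) - 40)² = (-8 - 40)² = (-48)² = 2304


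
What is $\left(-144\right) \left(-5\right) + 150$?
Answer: $870$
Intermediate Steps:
$\left(-144\right) \left(-5\right) + 150 = 720 + 150 = 870$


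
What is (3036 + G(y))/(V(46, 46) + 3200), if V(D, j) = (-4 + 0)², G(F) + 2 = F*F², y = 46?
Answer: 50185/1608 ≈ 31.210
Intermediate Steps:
G(F) = -2 + F³ (G(F) = -2 + F*F² = -2 + F³)
V(D, j) = 16 (V(D, j) = (-4)² = 16)
(3036 + G(y))/(V(46, 46) + 3200) = (3036 + (-2 + 46³))/(16 + 3200) = (3036 + (-2 + 97336))/3216 = (3036 + 97334)*(1/3216) = 100370*(1/3216) = 50185/1608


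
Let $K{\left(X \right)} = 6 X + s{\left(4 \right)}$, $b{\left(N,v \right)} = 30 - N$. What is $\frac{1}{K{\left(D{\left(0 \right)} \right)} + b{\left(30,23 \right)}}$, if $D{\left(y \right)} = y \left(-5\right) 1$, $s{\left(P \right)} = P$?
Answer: $\frac{1}{4} \approx 0.25$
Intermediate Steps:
$D{\left(y \right)} = - 5 y$ ($D{\left(y \right)} = - 5 y 1 = - 5 y$)
$K{\left(X \right)} = 4 + 6 X$ ($K{\left(X \right)} = 6 X + 4 = 4 + 6 X$)
$\frac{1}{K{\left(D{\left(0 \right)} \right)} + b{\left(30,23 \right)}} = \frac{1}{\left(4 + 6 \left(\left(-5\right) 0\right)\right) + \left(30 - 30\right)} = \frac{1}{\left(4 + 6 \cdot 0\right) + \left(30 - 30\right)} = \frac{1}{\left(4 + 0\right) + 0} = \frac{1}{4 + 0} = \frac{1}{4}$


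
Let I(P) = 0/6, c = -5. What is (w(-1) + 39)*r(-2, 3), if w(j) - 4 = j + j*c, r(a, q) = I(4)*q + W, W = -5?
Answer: -235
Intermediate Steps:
I(P) = 0 (I(P) = 0*(⅙) = 0)
r(a, q) = -5 (r(a, q) = 0*q - 5 = 0 - 5 = -5)
w(j) = 4 - 4*j (w(j) = 4 + (j + j*(-5)) = 4 + (j - 5*j) = 4 - 4*j)
(w(-1) + 39)*r(-2, 3) = ((4 - 4*(-1)) + 39)*(-5) = ((4 + 4) + 39)*(-5) = (8 + 39)*(-5) = 47*(-5) = -235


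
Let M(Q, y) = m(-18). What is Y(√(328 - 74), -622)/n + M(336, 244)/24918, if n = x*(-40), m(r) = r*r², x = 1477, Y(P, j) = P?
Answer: -972/4153 - √254/59080 ≈ -0.23432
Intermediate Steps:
m(r) = r³
M(Q, y) = -5832 (M(Q, y) = (-18)³ = -5832)
n = -59080 (n = 1477*(-40) = -59080)
Y(√(328 - 74), -622)/n + M(336, 244)/24918 = √(328 - 74)/(-59080) - 5832/24918 = √254*(-1/59080) - 5832*1/24918 = -√254/59080 - 972/4153 = -972/4153 - √254/59080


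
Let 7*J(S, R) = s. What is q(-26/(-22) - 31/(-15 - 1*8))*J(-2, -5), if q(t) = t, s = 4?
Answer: 2560/1771 ≈ 1.4455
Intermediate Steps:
J(S, R) = 4/7 (J(S, R) = (⅐)*4 = 4/7)
q(-26/(-22) - 31/(-15 - 1*8))*J(-2, -5) = (-26/(-22) - 31/(-15 - 1*8))*(4/7) = (-26*(-1/22) - 31/(-15 - 8))*(4/7) = (13/11 - 31/(-23))*(4/7) = (13/11 - 31*(-1/23))*(4/7) = (13/11 + 31/23)*(4/7) = (640/253)*(4/7) = 2560/1771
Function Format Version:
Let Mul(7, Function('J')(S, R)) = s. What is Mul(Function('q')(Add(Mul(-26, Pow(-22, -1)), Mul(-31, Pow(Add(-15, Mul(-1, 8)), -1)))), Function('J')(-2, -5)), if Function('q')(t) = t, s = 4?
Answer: Rational(2560, 1771) ≈ 1.4455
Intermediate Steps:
Function('J')(S, R) = Rational(4, 7) (Function('J')(S, R) = Mul(Rational(1, 7), 4) = Rational(4, 7))
Mul(Function('q')(Add(Mul(-26, Pow(-22, -1)), Mul(-31, Pow(Add(-15, Mul(-1, 8)), -1)))), Function('J')(-2, -5)) = Mul(Add(Mul(-26, Pow(-22, -1)), Mul(-31, Pow(Add(-15, Mul(-1, 8)), -1))), Rational(4, 7)) = Mul(Add(Mul(-26, Rational(-1, 22)), Mul(-31, Pow(Add(-15, -8), -1))), Rational(4, 7)) = Mul(Add(Rational(13, 11), Mul(-31, Pow(-23, -1))), Rational(4, 7)) = Mul(Add(Rational(13, 11), Mul(-31, Rational(-1, 23))), Rational(4, 7)) = Mul(Add(Rational(13, 11), Rational(31, 23)), Rational(4, 7)) = Mul(Rational(640, 253), Rational(4, 7)) = Rational(2560, 1771)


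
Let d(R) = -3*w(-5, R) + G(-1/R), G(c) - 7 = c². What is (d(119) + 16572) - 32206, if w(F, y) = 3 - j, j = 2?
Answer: -221336429/14161 ≈ -15630.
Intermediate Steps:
G(c) = 7 + c²
w(F, y) = 1 (w(F, y) = 3 - 1*2 = 3 - 2 = 1)
d(R) = 4 + R⁻² (d(R) = -3*1 + (7 + (-1/R)²) = -3 + (7 + R⁻²) = 4 + R⁻²)
(d(119) + 16572) - 32206 = ((4 + 119⁻²) + 16572) - 32206 = ((4 + 1/14161) + 16572) - 32206 = (56645/14161 + 16572) - 32206 = 234732737/14161 - 32206 = -221336429/14161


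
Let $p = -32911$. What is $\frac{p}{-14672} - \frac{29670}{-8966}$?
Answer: $\frac{365199133}{65774576} \approx 5.5523$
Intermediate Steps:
$\frac{p}{-14672} - \frac{29670}{-8966} = - \frac{32911}{-14672} - \frac{29670}{-8966} = \left(-32911\right) \left(- \frac{1}{14672}\right) - - \frac{14835}{4483} = \frac{32911}{14672} + \frac{14835}{4483} = \frac{365199133}{65774576}$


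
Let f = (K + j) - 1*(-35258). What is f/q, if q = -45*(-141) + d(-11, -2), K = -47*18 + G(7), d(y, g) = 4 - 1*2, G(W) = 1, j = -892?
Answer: 33521/6347 ≈ 5.2814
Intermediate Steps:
d(y, g) = 2 (d(y, g) = 4 - 2 = 2)
K = -845 (K = -47*18 + 1 = -846 + 1 = -845)
q = 6347 (q = -45*(-141) + 2 = 6345 + 2 = 6347)
f = 33521 (f = (-845 - 892) - 1*(-35258) = -1737 + 35258 = 33521)
f/q = 33521/6347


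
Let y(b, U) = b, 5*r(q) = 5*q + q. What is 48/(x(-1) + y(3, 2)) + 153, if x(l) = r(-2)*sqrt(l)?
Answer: 6673/41 + 320*I/41 ≈ 162.76 + 7.8049*I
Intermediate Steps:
r(q) = 6*q/5 (r(q) = (5*q + q)/5 = (6*q)/5 = 6*q/5)
x(l) = -12*sqrt(l)/5 (x(l) = ((6/5)*(-2))*sqrt(l) = -12*sqrt(l)/5)
48/(x(-1) + y(3, 2)) + 153 = 48/(-12*I/5 + 3) + 153 = 48/(3 - 12*I/5) + 153 = (25*(3 + 12*I/5)/369)*48 + 153 = 400*(3 + 12*I/5)/123 + 153 = 153 + 400*(3 + 12*I/5)/123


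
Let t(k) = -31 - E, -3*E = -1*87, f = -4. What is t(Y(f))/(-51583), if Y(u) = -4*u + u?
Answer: 60/51583 ≈ 0.0011632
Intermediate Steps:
E = 29 (E = -(-1)*87/3 = -⅓*(-87) = 29)
Y(u) = -3*u
t(k) = -60 (t(k) = -31 - 1*29 = -31 - 29 = -60)
t(Y(f))/(-51583) = -60/(-51583) = -60*(-1/51583) = 60/51583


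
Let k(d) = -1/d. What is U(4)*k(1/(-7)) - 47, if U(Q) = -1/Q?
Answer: -195/4 ≈ -48.750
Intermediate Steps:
U(4)*k(1/(-7)) - 47 = (-1/4)*(-1/(1/(-7))) - 47 = (-1*1/4)*(-1/(-1/7)) - 47 = -(-1)*(-7)/4 - 47 = -1/4*7 - 47 = -7/4 - 47 = -195/4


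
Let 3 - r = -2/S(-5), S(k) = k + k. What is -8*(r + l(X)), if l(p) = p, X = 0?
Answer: -112/5 ≈ -22.400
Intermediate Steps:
S(k) = 2*k
r = 14/5 (r = 3 - (-2)/(2*(-5)) = 3 - (-2)/(-10) = 3 - (-2)*(-1)/10 = 3 - 1*⅕ = 3 - ⅕ = 14/5 ≈ 2.8000)
-8*(r + l(X)) = -8*(14/5 + 0) = -8*14/5 = -112/5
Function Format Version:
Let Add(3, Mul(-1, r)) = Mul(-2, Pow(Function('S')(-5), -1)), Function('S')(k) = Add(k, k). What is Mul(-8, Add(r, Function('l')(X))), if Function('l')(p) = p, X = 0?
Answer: Rational(-112, 5) ≈ -22.400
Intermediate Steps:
Function('S')(k) = Mul(2, k)
r = Rational(14, 5) (r = Add(3, Mul(-1, Mul(-2, Pow(Mul(2, -5), -1)))) = Add(3, Mul(-1, Mul(-2, Pow(-10, -1)))) = Add(3, Mul(-1, Mul(-2, Rational(-1, 10)))) = Add(3, Mul(-1, Rational(1, 5))) = Add(3, Rational(-1, 5)) = Rational(14, 5) ≈ 2.8000)
Mul(-8, Add(r, Function('l')(X))) = Mul(-8, Add(Rational(14, 5), 0)) = Mul(-8, Rational(14, 5)) = Rational(-112, 5)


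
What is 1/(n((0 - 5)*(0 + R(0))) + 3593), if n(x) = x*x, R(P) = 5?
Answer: 1/4218 ≈ 0.00023708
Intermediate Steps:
n(x) = x²
1/(n((0 - 5)*(0 + R(0))) + 3593) = 1/(((0 - 5)*(0 + 5))² + 3593) = 1/((-5*5)² + 3593) = 1/((-25)² + 3593) = 1/(625 + 3593) = 1/4218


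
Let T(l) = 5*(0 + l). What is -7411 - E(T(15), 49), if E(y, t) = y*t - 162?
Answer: -10924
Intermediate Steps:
T(l) = 5*l
E(y, t) = -162 + t*y (E(y, t) = t*y - 162 = -162 + t*y)
-7411 - E(T(15), 49) = -7411 - (-162 + 49*(5*15)) = -7411 - (-162 + 49*75) = -7411 - (-162 + 3675) = -7411 - 1*3513 = -7411 - 3513 = -10924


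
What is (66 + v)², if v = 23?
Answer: 7921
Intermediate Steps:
(66 + v)² = (66 + 23)² = 89² = 7921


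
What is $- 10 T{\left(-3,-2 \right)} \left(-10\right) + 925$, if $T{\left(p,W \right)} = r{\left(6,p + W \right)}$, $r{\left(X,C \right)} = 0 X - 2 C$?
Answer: $1925$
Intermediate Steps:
$r{\left(X,C \right)} = - 2 C$ ($r{\left(X,C \right)} = 0 - 2 C = - 2 C$)
$T{\left(p,W \right)} = - 2 W - 2 p$ ($T{\left(p,W \right)} = - 2 \left(p + W\right) = - 2 \left(W + p\right) = - 2 W - 2 p$)
$- 10 T{\left(-3,-2 \right)} \left(-10\right) + 925 = - 10 \left(\left(-2\right) \left(-2\right) - -6\right) \left(-10\right) + 925 = - 10 \left(4 + 6\right) \left(-10\right) + 925 = \left(-10\right) 10 \left(-10\right) + 925 = \left(-100\right) \left(-10\right) + 925 = 1000 + 925 = 1925$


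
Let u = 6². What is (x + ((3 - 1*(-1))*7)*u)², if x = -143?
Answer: 748225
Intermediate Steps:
u = 36
(x + ((3 - 1*(-1))*7)*u)² = (-143 + ((3 - 1*(-1))*7)*36)² = (-143 + ((3 + 1)*7)*36)² = (-143 + (4*7)*36)² = (-143 + 28*36)² = (-143 + 1008)² = 865² = 748225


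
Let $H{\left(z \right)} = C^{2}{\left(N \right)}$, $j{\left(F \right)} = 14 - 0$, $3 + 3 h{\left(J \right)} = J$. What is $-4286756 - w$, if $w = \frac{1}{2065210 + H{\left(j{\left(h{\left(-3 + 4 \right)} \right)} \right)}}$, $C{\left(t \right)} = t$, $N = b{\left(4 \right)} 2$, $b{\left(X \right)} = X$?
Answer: $- \frac{8853325711145}{2065274} \approx -4.2868 \cdot 10^{6}$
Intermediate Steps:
$h{\left(J \right)} = -1 + \frac{J}{3}$
$N = 8$ ($N = 4 \cdot 2 = 8$)
$j{\left(F \right)} = 14$ ($j{\left(F \right)} = 14 + 0 = 14$)
$H{\left(z \right)} = 64$ ($H{\left(z \right)} = 8^{2} = 64$)
$w = \frac{1}{2065274}$ ($w = \frac{1}{2065210 + 64} = \frac{1}{2065274} \approx 4.842 \cdot 10^{-7}$)
$-4286756 - w = -4286756 - \frac{1}{2065274} = - \frac{8853325711145}{2065274}$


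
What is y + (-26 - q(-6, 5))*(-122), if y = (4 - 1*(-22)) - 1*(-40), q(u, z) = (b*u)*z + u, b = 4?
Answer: -12134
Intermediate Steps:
q(u, z) = u + 4*u*z (q(u, z) = (4*u)*z + u = 4*u*z + u = u + 4*u*z)
y = 66 (y = (4 + 22) + 40 = 26 + 40 = 66)
y + (-26 - q(-6, 5))*(-122) = 66 + (-26 - (-6)*(1 + 4*5))*(-122) = 66 + (-26 - (-6)*(1 + 20))*(-122) = 66 + (-26 - (-6)*21)*(-122) = 66 + (-26 - 1*(-126))*(-122) = 66 + (-26 + 126)*(-122) = 66 + 100*(-122) = 66 - 12200 = -12134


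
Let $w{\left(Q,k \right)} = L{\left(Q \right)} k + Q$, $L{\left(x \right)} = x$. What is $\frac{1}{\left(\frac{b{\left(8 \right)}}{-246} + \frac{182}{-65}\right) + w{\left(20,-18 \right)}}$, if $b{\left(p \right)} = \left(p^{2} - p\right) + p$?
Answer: $- \frac{615}{210982} \approx -0.0029149$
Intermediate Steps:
$b{\left(p \right)} = p^{2}$
$w{\left(Q,k \right)} = Q + Q k$ ($w{\left(Q,k \right)} = Q k + Q = Q + Q k$)
$\frac{1}{\left(\frac{b{\left(8 \right)}}{-246} + \frac{182}{-65}\right) + w{\left(20,-18 \right)}} = \frac{1}{\left(\frac{8^{2}}{-246} + \frac{182}{-65}\right) + 20 \left(1 - 18\right)} = \frac{1}{\left(64 \left(- \frac{1}{246}\right) + 182 \left(- \frac{1}{65}\right)\right) + 20 \left(-17\right)} = \frac{1}{\left(- \frac{32}{123} - \frac{14}{5}\right) - 340} = \frac{1}{- \frac{1882}{615} - 340} = \frac{1}{- \frac{210982}{615}} = - \frac{615}{210982}$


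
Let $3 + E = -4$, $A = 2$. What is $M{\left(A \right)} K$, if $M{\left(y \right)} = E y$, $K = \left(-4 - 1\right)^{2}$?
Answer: $-350$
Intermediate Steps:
$E = -7$ ($E = -3 - 4 = -7$)
$K = 25$ ($K = \left(-5\right)^{2} = 25$)
$M{\left(y \right)} = - 7 y$
$M{\left(A \right)} K = \left(-7\right) 2 \cdot 25 = \left(-14\right) 25 = -350$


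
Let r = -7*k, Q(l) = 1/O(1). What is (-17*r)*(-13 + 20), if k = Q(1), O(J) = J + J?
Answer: 833/2 ≈ 416.50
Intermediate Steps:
O(J) = 2*J
Q(l) = 1/2 (Q(l) = 1/(2*1) = 1/2)
k = 1/2 ≈ 0.50000
r = -7/2 (r = -7*1/2 = -7/2 ≈ -3.5000)
(-17*r)*(-13 + 20) = (-17*(-7/2))*(-13 + 20) = (119/2)*7 = 833/2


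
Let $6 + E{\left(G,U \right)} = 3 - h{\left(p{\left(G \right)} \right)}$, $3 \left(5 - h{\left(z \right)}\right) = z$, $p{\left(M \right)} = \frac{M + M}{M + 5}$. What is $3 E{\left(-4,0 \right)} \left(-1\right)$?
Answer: $32$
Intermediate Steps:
$p{\left(M \right)} = \frac{2 M}{5 + M}$
$h{\left(z \right)} = 5 - \frac{z}{3}$
$E{\left(G,U \right)} = -8 + \frac{2 G}{3 \left(5 + G\right)}$ ($E{\left(G,U \right)} = -6 - \left(2 - \frac{2 G}{3 \left(5 + G\right)}\right) = -6 + \left(3 + \left(-5 + \frac{2 G}{3 \left(5 + G\right)}\right)\right) = -6 + \left(-2 + \frac{2 G}{3 \left(5 + G\right)}\right) = -8 + \frac{2 G}{3 \left(5 + G\right)}$)
$3 E{\left(-4,0 \right)} \left(-1\right) = 3 \frac{2 \left(-60 - -44\right)}{3 \left(5 - 4\right)} \left(-1\right) = 3 \frac{2 \left(-60 + 44\right)}{3 \cdot 1} \left(-1\right) = 3 \cdot \frac{2}{3} \cdot 1 \left(-16\right) \left(-1\right) = 3 \left(- \frac{32}{3}\right) \left(-1\right) = \left(-32\right) \left(-1\right) = 32$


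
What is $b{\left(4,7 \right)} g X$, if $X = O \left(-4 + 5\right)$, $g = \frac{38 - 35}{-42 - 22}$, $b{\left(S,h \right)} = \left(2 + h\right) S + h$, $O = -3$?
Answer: $\frac{387}{64} \approx 6.0469$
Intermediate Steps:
$b{\left(S,h \right)} = h + S \left(2 + h\right)$ ($b{\left(S,h \right)} = S \left(2 + h\right) + h = h + S \left(2 + h\right)$)
$g = - \frac{3}{64}$ ($g = \frac{3}{-64} = 3 \left(- \frac{1}{64}\right) = - \frac{3}{64} \approx -0.046875$)
$X = -3$ ($X = - 3 \left(-4 + 5\right) = \left(-3\right) 1 = -3$)
$b{\left(4,7 \right)} g X = \left(7 + 2 \cdot 4 + 4 \cdot 7\right) \left(- \frac{3}{64}\right) \left(-3\right) = \left(7 + 8 + 28\right) \left(- \frac{3}{64}\right) \left(-3\right) = 43 \left(- \frac{3}{64}\right) \left(-3\right) = \left(- \frac{129}{64}\right) \left(-3\right) = \frac{387}{64}$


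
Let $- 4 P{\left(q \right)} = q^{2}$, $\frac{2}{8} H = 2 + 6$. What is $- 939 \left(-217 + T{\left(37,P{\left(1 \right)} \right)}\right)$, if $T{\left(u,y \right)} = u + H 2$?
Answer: $108924$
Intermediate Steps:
$H = 32$ ($H = 4 \left(2 + 6\right) = 4 \cdot 8 = 32$)
$P{\left(q \right)} = - \frac{q^{2}}{4}$
$T{\left(u,y \right)} = 64 + u$ ($T{\left(u,y \right)} = u + 32 \cdot 2 = u + 64 = 64 + u$)
$- 939 \left(-217 + T{\left(37,P{\left(1 \right)} \right)}\right) = - 939 \left(-217 + \left(64 + 37\right)\right) = - 939 \left(-217 + 101\right) = \left(-939\right) \left(-116\right) = 108924$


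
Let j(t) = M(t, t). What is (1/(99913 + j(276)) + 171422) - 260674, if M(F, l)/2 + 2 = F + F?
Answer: -9015612275/101013 ≈ -89252.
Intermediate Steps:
M(F, l) = -4 + 4*F (M(F, l) = -4 + 2*(F + F) = -4 + 2*(2*F) = -4 + 4*F)
j(t) = -4 + 4*t
(1/(99913 + j(276)) + 171422) - 260674 = (1/(99913 + (-4 + 4*276)) + 171422) - 260674 = (1/(99913 + (-4 + 1104)) + 171422) - 260674 = (1/(99913 + 1100) + 171422) - 260674 = (1/101013 + 171422) - 260674 = 17315850487/101013 - 260674 = -9015612275/101013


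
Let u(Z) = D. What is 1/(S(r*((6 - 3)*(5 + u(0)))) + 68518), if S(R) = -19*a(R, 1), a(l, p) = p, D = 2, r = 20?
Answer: 1/68499 ≈ 1.4599e-5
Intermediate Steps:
u(Z) = 2
S(R) = -19 (S(R) = -19*1 = -19)
1/(S(r*((6 - 3)*(5 + u(0)))) + 68518) = 1/(-19 + 68518) = 1/68499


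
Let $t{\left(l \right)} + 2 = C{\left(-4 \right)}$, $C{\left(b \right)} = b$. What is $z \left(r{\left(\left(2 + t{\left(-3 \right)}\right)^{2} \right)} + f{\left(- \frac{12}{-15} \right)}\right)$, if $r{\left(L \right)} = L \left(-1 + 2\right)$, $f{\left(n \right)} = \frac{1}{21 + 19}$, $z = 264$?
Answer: $\frac{21153}{5} \approx 4230.6$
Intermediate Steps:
$t{\left(l \right)} = -6$ ($t{\left(l \right)} = -2 - 4 = -6$)
$f{\left(n \right)} = \frac{1}{40}$
$r{\left(L \right)} = L$ ($r{\left(L \right)} = L 1 = L$)
$z \left(r{\left(\left(2 + t{\left(-3 \right)}\right)^{2} \right)} + f{\left(- \frac{12}{-15} \right)}\right) = 264 \left(\left(2 - 6\right)^{2} + \frac{1}{40}\right) = 264 \left(\left(-4\right)^{2} + \frac{1}{40}\right) = 264 \left(16 + \frac{1}{40}\right) = 264 \cdot \frac{641}{40} = \frac{21153}{5}$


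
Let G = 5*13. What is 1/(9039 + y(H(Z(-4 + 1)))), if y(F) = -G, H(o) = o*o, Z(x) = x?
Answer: 1/8974 ≈ 0.00011143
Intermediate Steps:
G = 65
H(o) = o**2
y(F) = -65 (y(F) = -1*65 = -65)
1/(9039 + y(H(Z(-4 + 1)))) = 1/(9039 - 65) = 1/8974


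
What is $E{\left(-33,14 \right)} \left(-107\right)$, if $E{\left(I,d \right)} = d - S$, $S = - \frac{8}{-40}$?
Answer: $- \frac{7383}{5} \approx -1476.6$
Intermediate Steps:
$S = \frac{1}{5}$ ($S = \left(-8\right) \left(- \frac{1}{40}\right) = \frac{1}{5} \approx 0.2$)
$E{\left(I,d \right)} = - \frac{1}{5} + d$ ($E{\left(I,d \right)} = d - \frac{1}{5} = - \frac{1}{5} + d$)
$E{\left(-33,14 \right)} \left(-107\right) = \left(- \frac{1}{5} + 14\right) \left(-107\right) = \frac{69}{5} \left(-107\right) = - \frac{7383}{5}$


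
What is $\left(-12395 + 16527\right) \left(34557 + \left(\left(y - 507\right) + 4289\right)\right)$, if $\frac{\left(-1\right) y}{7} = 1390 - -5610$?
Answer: $-44051252$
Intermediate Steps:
$y = -49000$ ($y = - 7 \left(1390 - -5610\right) = - 7 \left(1390 + 5610\right) = \left(-7\right) 7000 = -49000$)
$\left(-12395 + 16527\right) \left(34557 + \left(\left(y - 507\right) + 4289\right)\right) = \left(-12395 + 16527\right) \left(34557 + \left(\left(-49000 - 507\right) + 4289\right)\right) = 4132 \left(34557 + \left(-49507 + 4289\right)\right) = 4132 \left(34557 - 45218\right) = 4132 \left(-10661\right) = -44051252$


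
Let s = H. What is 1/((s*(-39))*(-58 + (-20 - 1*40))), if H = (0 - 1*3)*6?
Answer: -1/82836 ≈ -1.2072e-5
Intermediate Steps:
H = -18 (H = (0 - 3)*6 = -3*6 = -18)
s = -18
1/((s*(-39))*(-58 + (-20 - 1*40))) = 1/((-18*(-39))*(-58 + (-20 - 1*40))) = 1/(702*(-58 + (-20 - 40))) = 1/(702*(-58 - 60)) = 1/(702*(-118)) = 1/(-82836) = -1/82836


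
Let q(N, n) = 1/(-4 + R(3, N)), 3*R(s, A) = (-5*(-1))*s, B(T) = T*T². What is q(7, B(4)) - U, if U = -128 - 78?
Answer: 207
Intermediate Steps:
B(T) = T³
R(s, A) = 5*s/3 (R(s, A) = ((-5*(-1))*s)/3 = (5*s)/3 = 5*s/3)
q(N, n) = 1 (q(N, n) = 1/(-4 + (5/3)*3) = 1/(-4 + 5) = 1/1 = 1)
U = -206
q(7, B(4)) - U = 1 - 1*(-206) = 1 + 206 = 207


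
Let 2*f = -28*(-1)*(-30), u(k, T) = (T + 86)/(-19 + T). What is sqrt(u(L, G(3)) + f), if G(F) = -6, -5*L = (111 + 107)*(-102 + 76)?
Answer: 46*I*sqrt(5)/5 ≈ 20.572*I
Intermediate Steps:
L = 5668/5 (L = -(111 + 107)*(-102 + 76)/5 = -218*(-26)/5 = -1/5*(-5668) = 5668/5 ≈ 1133.6)
u(k, T) = (86 + T)/(-19 + T)
f = -420 (f = (-28*(-1)*(-30))/2 = (28*(-30))/2 = (1/2)*(-840) = -420)
sqrt(u(L, G(3)) + f) = sqrt((86 - 6)/(-19 - 6) - 420) = sqrt(80/(-25) - 420) = sqrt(-1/25*80 - 420) = sqrt(-16/5 - 420) = sqrt(-2116/5) = 46*I*sqrt(5)/5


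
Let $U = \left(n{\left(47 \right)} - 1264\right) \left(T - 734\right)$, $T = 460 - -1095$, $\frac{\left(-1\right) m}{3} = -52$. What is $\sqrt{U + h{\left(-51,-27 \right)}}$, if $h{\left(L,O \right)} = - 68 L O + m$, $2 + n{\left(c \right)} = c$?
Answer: $i \sqrt{1094279} \approx 1046.1 i$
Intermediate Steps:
$m = 156$ ($m = \left(-3\right) \left(-52\right) = 156$)
$n{\left(c \right)} = -2 + c$
$h{\left(L,O \right)} = 156 - 68 L O$ ($h{\left(L,O \right)} = - 68 L O + 156 = 156 - 68 L O$)
$T = 1555$ ($T = 460 + 1095 = 1555$)
$U = -1000799$ ($U = \left(\left(-2 + 47\right) - 1264\right) \left(1555 - 734\right) = \left(45 - 1264\right) 821 = \left(-1219\right) 821 = -1000799$)
$\sqrt{U + h{\left(-51,-27 \right)}} = \sqrt{-1000799 + \left(156 - \left(-3468\right) \left(-27\right)\right)} = \sqrt{-1000799 + \left(156 - 93636\right)} = \sqrt{-1000799 - 93480} = \sqrt{-1094279} = i \sqrt{1094279}$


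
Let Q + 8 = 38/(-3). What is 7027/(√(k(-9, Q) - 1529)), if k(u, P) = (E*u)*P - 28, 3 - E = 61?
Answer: -7027*I*√12345/12345 ≈ -63.245*I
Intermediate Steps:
E = -58 (E = 3 - 1*61 = 3 - 61 = -58)
Q = -62/3 (Q = -8 + 38/(-3) = -8 + 38*(-⅓) = -8 - 38/3 = -62/3 ≈ -20.667)
k(u, P) = -28 - 58*P*u (k(u, P) = (-58*u)*P - 28 = -58*P*u - 28 = -28 - 58*P*u)
7027/(√(k(-9, Q) - 1529)) = 7027/(√((-28 - 58*(-62/3)*(-9)) - 1529)) = 7027/(√((-28 - 10788) - 1529)) = 7027/(√(-10816 - 1529)) = 7027/(√(-12345)) = 7027/((I*√12345)) = 7027*(-I*√12345/12345) = -7027*I*√12345/12345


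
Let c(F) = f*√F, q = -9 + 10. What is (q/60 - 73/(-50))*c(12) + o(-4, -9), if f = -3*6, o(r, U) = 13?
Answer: 13 - 1329*√3/25 ≈ -79.076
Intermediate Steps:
q = 1
f = -18
c(F) = -18*√F
(q/60 - 73/(-50))*c(12) + o(-4, -9) = (1/60 - 73/(-50))*(-36*√3) + 13 = (1*(1/60) - 73*(-1/50))*(-36*√3) + 13 = (1/60 + 73/50)*(-36*√3) + 13 = 443*(-36*√3)/300 + 13 = -1329*√3/25 + 13 = 13 - 1329*√3/25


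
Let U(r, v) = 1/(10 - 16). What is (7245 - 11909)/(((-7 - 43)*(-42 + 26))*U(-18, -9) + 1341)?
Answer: -13992/3623 ≈ -3.8620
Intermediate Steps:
U(r, v) = -⅙ (U(r, v) = 1/(-6) = -⅙)
(7245 - 11909)/(((-7 - 43)*(-42 + 26))*U(-18, -9) + 1341) = (7245 - 11909)/(((-7 - 43)*(-42 + 26))*(-⅙) + 1341) = -4664/(-50*(-16)*(-⅙) + 1341) = -4664/(800*(-⅙) + 1341) = -4664/(-400/3 + 1341) = -4664/3623/3 = -4664*3/3623 = -13992/3623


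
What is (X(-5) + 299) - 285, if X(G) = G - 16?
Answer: -7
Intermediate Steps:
X(G) = -16 + G
(X(-5) + 299) - 285 = ((-16 - 5) + 299) - 285 = (-21 + 299) - 285 = 278 - 285 = -7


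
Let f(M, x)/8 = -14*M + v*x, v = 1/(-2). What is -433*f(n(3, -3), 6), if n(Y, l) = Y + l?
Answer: 10392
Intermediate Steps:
v = -1/2 ≈ -0.50000
f(M, x) = -112*M - 4*x (f(M, x) = 8*(-14*M - x/2) = -112*M - 4*x)
-433*f(n(3, -3), 6) = -433*(-112*(3 - 3) - 4*6) = -433*(-112*0 - 24) = -433*(0 - 24) = -433*(-24) = 10392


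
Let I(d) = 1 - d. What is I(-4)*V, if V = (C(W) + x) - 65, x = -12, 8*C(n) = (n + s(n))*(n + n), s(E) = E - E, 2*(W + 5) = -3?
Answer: -5315/16 ≈ -332.19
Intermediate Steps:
W = -13/2 (W = -5 + (½)*(-3) = -5 - 3/2 = -13/2 ≈ -6.5000)
s(E) = 0
C(n) = n²/4 (C(n) = ((n + 0)*(n + n))/8 = (n*(2*n))/8 = (2*n²)/8 = n²/4)
V = -1063/16 (V = ((-13/2)²/4 - 12) - 65 = ((¼)*(169/4) - 12) - 65 = (169/16 - 12) - 65 = -23/16 - 65 = -1063/16 ≈ -66.438)
I(-4)*V = (1 - 1*(-4))*(-1063/16) = (1 + 4)*(-1063/16) = 5*(-1063/16) = -5315/16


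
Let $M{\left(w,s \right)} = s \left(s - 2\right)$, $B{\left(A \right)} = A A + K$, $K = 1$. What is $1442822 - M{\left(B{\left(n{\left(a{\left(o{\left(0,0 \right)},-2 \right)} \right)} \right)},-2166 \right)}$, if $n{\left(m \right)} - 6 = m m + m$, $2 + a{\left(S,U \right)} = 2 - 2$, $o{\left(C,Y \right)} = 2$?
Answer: $-3253066$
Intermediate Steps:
$a{\left(S,U \right)} = -2$ ($a{\left(S,U \right)} = -2 + \left(2 - 2\right) = -2 + 0 = -2$)
$n{\left(m \right)} = 6 + m + m^{2}$ ($n{\left(m \right)} = 6 + \left(m m + m\right) = 6 + \left(m^{2} + m\right) = 6 + \left(m + m^{2}\right) = 6 + m + m^{2}$)
$B{\left(A \right)} = 1 + A^{2}$ ($B{\left(A \right)} = A A + 1 = A^{2} + 1 = 1 + A^{2}$)
$M{\left(w,s \right)} = s \left(-2 + s\right)$
$1442822 - M{\left(B{\left(n{\left(a{\left(o{\left(0,0 \right)},-2 \right)} \right)} \right)},-2166 \right)} = 1442822 - - 2166 \left(-2 - 2166\right) = 1442822 - \left(-2166\right) \left(-2168\right) = 1442822 - 4695888 = -3253066$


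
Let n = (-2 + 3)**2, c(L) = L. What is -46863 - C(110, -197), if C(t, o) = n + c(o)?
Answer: -46667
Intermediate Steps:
n = 1 (n = 1**2 = 1)
C(t, o) = 1 + o
-46863 - C(110, -197) = -46863 - (1 - 197) = -46863 - 1*(-196) = -46863 + 196 = -46667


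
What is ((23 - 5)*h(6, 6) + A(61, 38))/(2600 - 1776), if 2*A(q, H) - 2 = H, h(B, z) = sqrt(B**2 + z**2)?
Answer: 5/206 + 27*sqrt(2)/206 ≈ 0.20963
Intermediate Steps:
A(q, H) = 1 + H/2
((23 - 5)*h(6, 6) + A(61, 38))/(2600 - 1776) = ((23 - 5)*sqrt(6**2 + 6**2) + (1 + (1/2)*38))/(2600 - 1776) = (18*sqrt(36 + 36) + (1 + 19))/824 = (18*sqrt(72) + 20)*(1/824) = (18*(6*sqrt(2)) + 20)*(1/824) = (108*sqrt(2) + 20)*(1/824) = (20 + 108*sqrt(2))*(1/824) = 5/206 + 27*sqrt(2)/206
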